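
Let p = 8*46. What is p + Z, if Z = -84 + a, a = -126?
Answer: 158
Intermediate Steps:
p = 368
Z = -210 (Z = -84 - 126 = -210)
p + Z = 368 - 210 = 158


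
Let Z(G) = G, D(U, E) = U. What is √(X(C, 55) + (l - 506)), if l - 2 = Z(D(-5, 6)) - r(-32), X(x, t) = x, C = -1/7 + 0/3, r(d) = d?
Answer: 2*I*√5845/7 ≈ 21.844*I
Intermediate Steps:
C = -⅐ (C = -1*⅐ + 0*(⅓) = -⅐ + 0 = -⅐ ≈ -0.14286)
l = 29 (l = 2 + (-5 - 1*(-32)) = 2 + (-5 + 32) = 2 + 27 = 29)
√(X(C, 55) + (l - 506)) = √(-⅐ + (29 - 506)) = √(-⅐ - 477) = √(-3340/7) = 2*I*√5845/7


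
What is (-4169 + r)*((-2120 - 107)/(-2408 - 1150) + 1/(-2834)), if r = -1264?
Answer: -2855838340/840281 ≈ -3398.7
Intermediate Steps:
(-4169 + r)*((-2120 - 107)/(-2408 - 1150) + 1/(-2834)) = (-4169 - 1264)*((-2120 - 107)/(-2408 - 1150) + 1/(-2834)) = -5433*(-2227/(-3558) - 1/2834) = -5433*(-2227*(-1/3558) - 1/2834) = -5433*(2227/3558 - 1/2834) = -5433*1576940/2520843 = -2855838340/840281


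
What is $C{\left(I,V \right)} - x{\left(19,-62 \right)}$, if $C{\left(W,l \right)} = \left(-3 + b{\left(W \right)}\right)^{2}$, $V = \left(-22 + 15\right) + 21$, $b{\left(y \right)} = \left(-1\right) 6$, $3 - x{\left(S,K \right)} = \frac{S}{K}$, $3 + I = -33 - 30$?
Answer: $\frac{4817}{62} \approx 77.694$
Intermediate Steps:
$I = -66$ ($I = -3 - 63 = -66$)
$x{\left(S,K \right)} = 3 - \frac{S}{K}$
$b{\left(y \right)} = -6$
$V = 14$ ($V = -7 + 21 = 14$)
$C{\left(W,l \right)} = 81$ ($C{\left(W,l \right)} = \left(-3 - 6\right)^{2} = \left(-9\right)^{2} = 81$)
$C{\left(I,V \right)} - x{\left(19,-62 \right)} = 81 - \left(3 - \frac{19}{-62}\right) = 81 - \left(3 - 19 \left(- \frac{1}{62}\right)\right) = 81 - \left(3 + \frac{19}{62}\right) = 81 - \frac{205}{62} = \frac{4817}{62}$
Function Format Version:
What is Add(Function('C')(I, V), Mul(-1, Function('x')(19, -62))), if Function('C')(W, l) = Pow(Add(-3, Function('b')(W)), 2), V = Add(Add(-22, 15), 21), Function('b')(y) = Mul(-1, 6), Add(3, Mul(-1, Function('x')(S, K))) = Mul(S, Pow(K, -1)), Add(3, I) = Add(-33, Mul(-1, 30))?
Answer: Rational(4817, 62) ≈ 77.694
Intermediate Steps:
I = -66 (I = Add(-3, Add(-33, Mul(-1, 30))) = Add(-3, Add(-33, -30)) = Add(-3, -63) = -66)
Function('x')(S, K) = Add(3, Mul(-1, S, Pow(K, -1))) (Function('x')(S, K) = Add(3, Mul(-1, Mul(S, Pow(K, -1)))) = Add(3, Mul(-1, S, Pow(K, -1))))
Function('b')(y) = -6
V = 14 (V = Add(-7, 21) = 14)
Function('C')(W, l) = 81 (Function('C')(W, l) = Pow(Add(-3, -6), 2) = Pow(-9, 2) = 81)
Add(Function('C')(I, V), Mul(-1, Function('x')(19, -62))) = Add(81, Mul(-1, Add(3, Mul(-1, 19, Pow(-62, -1))))) = Add(81, Mul(-1, Add(3, Mul(-1, 19, Rational(-1, 62))))) = Add(81, Mul(-1, Add(3, Rational(19, 62)))) = Add(81, Mul(-1, Rational(205, 62))) = Add(81, Rational(-205, 62)) = Rational(4817, 62)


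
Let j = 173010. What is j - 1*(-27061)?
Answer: 200071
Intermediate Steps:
j - 1*(-27061) = 173010 - 1*(-27061) = 173010 + 27061 = 200071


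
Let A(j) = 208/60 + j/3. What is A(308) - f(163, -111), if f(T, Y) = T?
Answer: -853/15 ≈ -56.867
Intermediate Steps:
A(j) = 52/15 + j/3 (A(j) = 208*(1/60) + j*(⅓) = 52/15 + j/3)
A(308) - f(163, -111) = (52/15 + (⅓)*308) - 1*163 = (52/15 + 308/3) - 163 = 1592/15 - 163 = -853/15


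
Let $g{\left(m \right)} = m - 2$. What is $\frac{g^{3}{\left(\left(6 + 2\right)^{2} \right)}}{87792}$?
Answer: $\frac{961}{354} \approx 2.7147$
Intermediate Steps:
$g{\left(m \right)} = -2 + m$ ($g{\left(m \right)} = m - 2 = -2 + m$)
$\frac{g^{3}{\left(\left(6 + 2\right)^{2} \right)}}{87792} = \frac{\left(-2 + \left(6 + 2\right)^{2}\right)^{3}}{87792} = \left(-2 + 8^{2}\right)^{3} \cdot \frac{1}{87792} = \left(-2 + 64\right)^{3} \cdot \frac{1}{87792} = 62^{3} \cdot \frac{1}{87792} = 238328 \cdot \frac{1}{87792} = \frac{961}{354}$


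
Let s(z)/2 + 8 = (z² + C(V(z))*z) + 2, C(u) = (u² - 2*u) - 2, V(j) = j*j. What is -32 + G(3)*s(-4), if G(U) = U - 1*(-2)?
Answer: -8812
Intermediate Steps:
V(j) = j²
C(u) = -2 + u² - 2*u
G(U) = 2 + U (G(U) = U + 2 = 2 + U)
s(z) = -12 + 2*z² + 2*z*(-2 + z⁴ - 2*z²) (s(z) = -16 + 2*((z² + (-2 + (z²)² - 2*z²)*z) + 2) = -16 + 2*((z² + (-2 + z⁴ - 2*z²)*z) + 2) = -16 + 2*((z² + z*(-2 + z⁴ - 2*z²)) + 2) = -16 + 2*(2 + z² + z*(-2 + z⁴ - 2*z²)) = -16 + (4 + 2*z² + 2*z*(-2 + z⁴ - 2*z²)) = -12 + 2*z² + 2*z*(-2 + z⁴ - 2*z²))
-32 + G(3)*s(-4) = -32 + (2 + 3)*(-12 + 2*(-4)² - 2*(-4)*(2 - 1*(-4)⁴ + 2*(-4)²)) = -32 + 5*(-12 + 2*16 - 2*(-4)*(2 - 1*256 + 2*16)) = -32 + 5*(-12 + 32 - 2*(-4)*(2 - 256 + 32)) = -32 + 5*(-12 + 32 - 2*(-4)*(-222)) = -32 + 5*(-12 + 32 - 1776) = -32 + 5*(-1756) = -32 - 8780 = -8812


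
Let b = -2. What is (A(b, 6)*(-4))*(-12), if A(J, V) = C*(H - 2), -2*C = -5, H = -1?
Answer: -360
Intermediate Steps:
C = 5/2 (C = -½*(-5) = 5/2 ≈ 2.5000)
A(J, V) = -15/2 (A(J, V) = 5*(-1 - 2)/2 = (5/2)*(-3) = -15/2)
(A(b, 6)*(-4))*(-12) = -15/2*(-4)*(-12) = 30*(-12) = -360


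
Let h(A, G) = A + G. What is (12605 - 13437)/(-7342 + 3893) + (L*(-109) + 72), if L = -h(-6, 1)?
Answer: -1630545/3449 ≈ -472.76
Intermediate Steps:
L = 5 (L = -(-6 + 1) = -1*(-5) = 5)
(12605 - 13437)/(-7342 + 3893) + (L*(-109) + 72) = (12605 - 13437)/(-7342 + 3893) + (5*(-109) + 72) = -832/(-3449) + (-545 + 72) = -832*(-1/3449) - 473 = 832/3449 - 473 = -1630545/3449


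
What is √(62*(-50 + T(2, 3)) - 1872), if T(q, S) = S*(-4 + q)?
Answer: 4*I*√334 ≈ 73.103*I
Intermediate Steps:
√(62*(-50 + T(2, 3)) - 1872) = √(62*(-50 + 3*(-4 + 2)) - 1872) = √(62*(-50 + 3*(-2)) - 1872) = √(62*(-50 - 6) - 1872) = √(62*(-56) - 1872) = √(-3472 - 1872) = √(-5344) = 4*I*√334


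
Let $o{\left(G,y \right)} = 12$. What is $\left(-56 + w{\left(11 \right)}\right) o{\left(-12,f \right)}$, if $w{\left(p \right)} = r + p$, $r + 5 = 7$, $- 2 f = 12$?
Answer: $-516$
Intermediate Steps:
$f = -6$ ($f = \left(- \frac{1}{2}\right) 12 = -6$)
$r = 2$ ($r = -5 + 7 = 2$)
$w{\left(p \right)} = 2 + p$
$\left(-56 + w{\left(11 \right)}\right) o{\left(-12,f \right)} = \left(-56 + \left(2 + 11\right)\right) 12 = \left(-56 + 13\right) 12 = \left(-43\right) 12 = -516$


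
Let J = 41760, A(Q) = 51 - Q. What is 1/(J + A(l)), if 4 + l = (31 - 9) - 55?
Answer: 1/41848 ≈ 2.3896e-5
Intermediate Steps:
l = -37 (l = -4 + ((31 - 9) - 55) = -4 + (22 - 55) = -4 - 33 = -37)
1/(J + A(l)) = 1/(41760 + (51 - 1*(-37))) = 1/(41760 + (51 + 37)) = 1/(41760 + 88) = 1/41848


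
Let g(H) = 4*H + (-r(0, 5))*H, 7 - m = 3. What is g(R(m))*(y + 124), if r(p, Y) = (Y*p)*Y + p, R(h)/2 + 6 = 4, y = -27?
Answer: -1552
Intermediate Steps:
m = 4 (m = 7 - 1*3 = 7 - 3 = 4)
R(h) = -4 (R(h) = -12 + 2*4 = -12 + 8 = -4)
r(p, Y) = p + p*Y² (r(p, Y) = p*Y² + p = p + p*Y²)
g(H) = 4*H (g(H) = 4*H + (-0*(1 + 5²))*H = 4*H + (-0*(1 + 25))*H = 4*H + (-0*26)*H = 4*H + (-1*0)*H = 4*H + 0*H = 4*H + 0 = 4*H)
g(R(m))*(y + 124) = (4*(-4))*(-27 + 124) = -16*97 = -1552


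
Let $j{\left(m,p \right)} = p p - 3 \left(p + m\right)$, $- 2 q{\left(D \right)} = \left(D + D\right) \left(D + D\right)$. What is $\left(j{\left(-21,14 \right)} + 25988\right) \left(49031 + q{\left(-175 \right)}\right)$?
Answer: $-320198895$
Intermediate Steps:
$q{\left(D \right)} = - 2 D^{2}$ ($q{\left(D \right)} = - \frac{\left(D + D\right) \left(D + D\right)}{2} = - \frac{2 D 2 D}{2} = - \frac{4 D^{2}}{2} = - 2 D^{2}$)
$j{\left(m,p \right)} = p^{2} - 3 m - 3 p$ ($j{\left(m,p \right)} = p^{2} - 3 \left(m + p\right) = p^{2} - \left(3 m + 3 p\right) = p^{2} - 3 m - 3 p$)
$\left(j{\left(-21,14 \right)} + 25988\right) \left(49031 + q{\left(-175 \right)}\right) = \left(\left(14^{2} - -63 - 42\right) + 25988\right) \left(49031 - 2 \left(-175\right)^{2}\right) = \left(\left(196 + 63 - 42\right) + 25988\right) \left(49031 - 61250\right) = \left(217 + 25988\right) \left(49031 - 61250\right) = 26205 \left(-12219\right) = -320198895$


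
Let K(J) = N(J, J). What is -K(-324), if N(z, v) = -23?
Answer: 23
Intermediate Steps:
K(J) = -23
-K(-324) = -1*(-23) = 23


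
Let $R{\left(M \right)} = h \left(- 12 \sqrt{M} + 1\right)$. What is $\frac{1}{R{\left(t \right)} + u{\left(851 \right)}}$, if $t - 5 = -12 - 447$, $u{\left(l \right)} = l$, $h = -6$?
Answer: $\frac{845}{3067561} - \frac{72 i \sqrt{454}}{3067561} \approx 0.00027546 - 0.00050011 i$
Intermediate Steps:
$t = -454$ ($t = 5 - 459 = -454$)
$R{\left(M \right)} = -6 + 72 \sqrt{M}$ ($R{\left(M \right)} = - 6 \left(- 12 \sqrt{M} + 1\right) = - 6 \left(1 - 12 \sqrt{M}\right) = -6 + 72 \sqrt{M}$)
$\frac{1}{R{\left(t \right)} + u{\left(851 \right)}} = \frac{1}{\left(-6 + 72 \sqrt{-454}\right) + 851} = \frac{1}{\left(-6 + 72 i \sqrt{454}\right) + 851} = \frac{1}{845 + 72 i \sqrt{454}}$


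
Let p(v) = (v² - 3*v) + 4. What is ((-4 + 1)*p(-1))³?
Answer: -13824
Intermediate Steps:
p(v) = 4 + v² - 3*v
((-4 + 1)*p(-1))³ = ((-4 + 1)*(4 + (-1)² - 3*(-1)))³ = (-3*(4 + 1 + 3))³ = (-3*8)³ = (-24)³ = -13824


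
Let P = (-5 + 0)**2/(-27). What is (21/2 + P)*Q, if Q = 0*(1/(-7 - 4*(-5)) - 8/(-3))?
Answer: 0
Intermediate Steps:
Q = 0 (Q = 0*(-1/5/(-11) - 8*(-1/3)) = 0*(-1/11*(-1/5) + 8/3) = 0*(1/55 + 8/3) = 0*(443/165) = 0)
P = -25/27 (P = (-5)**2*(-1/27) = 25*(-1/27) = -25/27 ≈ -0.92593)
(21/2 + P)*Q = (21/2 - 25/27)*0 = (517/54)*0 = 0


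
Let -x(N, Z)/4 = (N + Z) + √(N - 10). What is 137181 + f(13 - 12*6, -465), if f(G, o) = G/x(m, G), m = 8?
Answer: 1428325563/10412 - 59*I*√2/10412 ≈ 1.3718e+5 - 0.0080137*I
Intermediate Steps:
x(N, Z) = -4*N - 4*Z - 4*√(-10 + N) (x(N, Z) = -4*((N + Z) + √(N - 10)) = -4*((N + Z) + √(-10 + N)) = -4*(N + Z + √(-10 + N)) = -4*N - 4*Z - 4*√(-10 + N))
f(G, o) = G/(-32 - 4*G - 4*I*√2) (f(G, o) = G/(-4*8 - 4*G - 4*√(-10 + 8)) = G/(-32 - 4*G - 4*I*√2))
137181 + f(13 - 12*6, -465) = 137181 - (13 - 12*6)/(32 + 4*(13 - 12*6) + 4*I*√2) = 137181 - (13 - 72)/(32 + 4*(13 - 72) + 4*I*√2) = 137181 - 1*(-59)/(32 + 4*(-59) + 4*I*√2) = 137181 - 1*(-59)/(32 - 236 + 4*I*√2) = 137181 - 1*(-59)/(-204 + 4*I*√2) = 137181 + 59/(-204 + 4*I*√2)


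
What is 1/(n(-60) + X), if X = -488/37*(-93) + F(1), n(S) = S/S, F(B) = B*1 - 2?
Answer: 37/45384 ≈ 0.00081526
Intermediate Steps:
F(B) = -2 + B (F(B) = B - 2 = -2 + B)
n(S) = 1
X = 45347/37 (X = -488/37*(-93) + (-2 + 1) = -488*1/37*(-93) - 1 = -488/37*(-93) - 1 = 45384/37 - 1 = 45347/37 ≈ 1225.6)
1/(n(-60) + X) = 1/(1 + 45347/37) = 1/(45384/37) = 37/45384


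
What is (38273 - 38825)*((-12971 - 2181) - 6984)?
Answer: 12219072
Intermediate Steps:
(38273 - 38825)*((-12971 - 2181) - 6984) = -552*(-15152 - 6984) = -552*(-22136) = 12219072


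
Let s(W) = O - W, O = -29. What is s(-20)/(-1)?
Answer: 9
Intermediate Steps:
s(W) = -29 - W
s(-20)/(-1) = (-29 - 1*(-20))/(-1) = -(-29 + 20) = -1*(-9) = 9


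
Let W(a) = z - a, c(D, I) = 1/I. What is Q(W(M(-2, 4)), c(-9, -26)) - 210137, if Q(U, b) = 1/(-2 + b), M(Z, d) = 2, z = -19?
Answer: -11137287/53 ≈ -2.1014e+5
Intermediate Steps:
W(a) = -19 - a
Q(W(M(-2, 4)), c(-9, -26)) - 210137 = 1/(-2 + 1/(-26)) - 210137 = 1/(-2 - 1/26) - 210137 = 1/(-53/26) - 210137 = -26/53 - 210137 = -11137287/53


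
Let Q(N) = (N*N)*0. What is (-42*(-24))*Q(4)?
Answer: 0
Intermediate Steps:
Q(N) = 0 (Q(N) = N**2*0 = 0)
(-42*(-24))*Q(4) = -42*(-24)*0 = 1008*0 = 0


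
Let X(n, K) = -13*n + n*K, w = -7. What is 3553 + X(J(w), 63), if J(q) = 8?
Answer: 3953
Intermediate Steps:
X(n, K) = -13*n + K*n
3553 + X(J(w), 63) = 3553 + 8*(-13 + 63) = 3553 + 8*50 = 3553 + 400 = 3953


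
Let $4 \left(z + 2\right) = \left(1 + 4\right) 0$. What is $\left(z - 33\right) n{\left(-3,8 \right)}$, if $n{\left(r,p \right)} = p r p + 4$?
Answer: $6580$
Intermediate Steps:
$n{\left(r,p \right)} = 4 + r p^{2}$ ($n{\left(r,p \right)} = r p^{2} + 4 = 4 + r p^{2}$)
$z = -2$ ($z = -2 + \frac{\left(1 + 4\right) 0}{4} = -2 + \frac{5 \cdot 0}{4} = -2 + \frac{1}{4} \cdot 0 = -2 + 0 = -2$)
$\left(z - 33\right) n{\left(-3,8 \right)} = \left(-2 - 33\right) \left(4 - 3 \cdot 8^{2}\right) = - 35 \left(4 - 192\right) = \left(-35\right) \left(-188\right) = 6580$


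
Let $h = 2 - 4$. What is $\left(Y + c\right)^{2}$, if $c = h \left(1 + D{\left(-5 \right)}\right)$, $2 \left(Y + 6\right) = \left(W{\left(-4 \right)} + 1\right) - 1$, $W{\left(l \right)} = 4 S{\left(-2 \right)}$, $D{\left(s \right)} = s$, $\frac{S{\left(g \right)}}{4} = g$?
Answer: $196$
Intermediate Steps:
$S{\left(g \right)} = 4 g$
$h = -2$ ($h = 2 - 4 = -2$)
$W{\left(l \right)} = -32$ ($W{\left(l \right)} = 4 \cdot 4 \left(-2\right) = 4 \left(-8\right) = -32$)
$Y = -22$ ($Y = -6 + \frac{\left(-32 + 1\right) - 1}{2} = -6 + \frac{-31 - 1}{2} = -6 + \frac{1}{2} \left(-32\right) = -6 - 16 = -22$)
$c = 8$ ($c = - 2 \left(1 - 5\right) = \left(-2\right) \left(-4\right) = 8$)
$\left(Y + c\right)^{2} = \left(-22 + 8\right)^{2} = \left(-14\right)^{2} = 196$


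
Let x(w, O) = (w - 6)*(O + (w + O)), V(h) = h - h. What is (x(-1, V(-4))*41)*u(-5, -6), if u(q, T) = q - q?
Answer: 0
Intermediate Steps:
u(q, T) = 0
V(h) = 0
x(w, O) = (-6 + w)*(w + 2*O) (x(w, O) = (-6 + w)*(O + (O + w)) = (-6 + w)*(w + 2*O))
(x(-1, V(-4))*41)*u(-5, -6) = (((-1)² - 12*0 - 6*(-1) + 2*0*(-1))*41)*0 = ((1 + 0 + 6 + 0)*41)*0 = (7*41)*0 = 287*0 = 0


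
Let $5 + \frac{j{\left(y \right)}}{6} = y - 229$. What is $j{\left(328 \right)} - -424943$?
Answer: $425507$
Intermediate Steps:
$j{\left(y \right)} = -1404 + 6 y$ ($j{\left(y \right)} = -30 + 6 \left(y - 229\right) = -30 + 6 \left(-229 + y\right) = -30 + \left(-1374 + 6 y\right) = -1404 + 6 y$)
$j{\left(328 \right)} - -424943 = \left(-1404 + 6 \cdot 328\right) - -424943 = \left(-1404 + 1968\right) + 424943 = 564 + 424943 = 425507$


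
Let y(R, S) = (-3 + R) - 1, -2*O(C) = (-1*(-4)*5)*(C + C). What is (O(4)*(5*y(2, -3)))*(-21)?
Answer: -16800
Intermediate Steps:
O(C) = -20*C (O(C) = --1*(-4)*5*(C + C)/2 = -4*5*2*C/2 = -10*2*C = -20*C)
y(R, S) = -4 + R
(O(4)*(5*y(2, -3)))*(-21) = ((-20*4)*(5*(-4 + 2)))*(-21) = -400*(-2)*(-21) = -80*(-10)*(-21) = 800*(-21) = -16800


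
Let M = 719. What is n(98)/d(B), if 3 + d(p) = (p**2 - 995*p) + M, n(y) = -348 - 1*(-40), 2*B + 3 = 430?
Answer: 1232/664537 ≈ 0.0018539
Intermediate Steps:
B = 427/2 (B = -3/2 + (1/2)*430 = -3/2 + 215 = 427/2 ≈ 213.50)
n(y) = -308 (n(y) = -348 + 40 = -308)
d(p) = 716 + p**2 - 995*p (d(p) = -3 + ((p**2 - 995*p) + 719) = -3 + (719 + p**2 - 995*p) = 716 + p**2 - 995*p)
n(98)/d(B) = -308/(716 + (427/2)**2 - 995*427/2) = -308/(716 + 182329/4 - 424865/2) = -308/(-664537/4) = -308*(-4/664537) = 1232/664537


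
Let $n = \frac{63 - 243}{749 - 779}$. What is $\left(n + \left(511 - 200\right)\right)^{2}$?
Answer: $100489$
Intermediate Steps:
$n = 6$ ($n = \frac{63 - 243}{-30} = \left(-180\right) \left(- \frac{1}{30}\right) = 6$)
$\left(n + \left(511 - 200\right)\right)^{2} = \left(6 + \left(511 - 200\right)\right)^{2} = \left(6 + 311\right)^{2} = 317^{2} = 100489$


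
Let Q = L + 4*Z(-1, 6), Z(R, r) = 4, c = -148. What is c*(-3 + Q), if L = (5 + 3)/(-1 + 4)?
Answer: -6956/3 ≈ -2318.7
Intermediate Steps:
L = 8/3 ≈ 2.6667
Q = 56/3 (Q = 8/3 + 4*4 = 8/3 + 16 = 56/3 ≈ 18.667)
c*(-3 + Q) = -148*(-3 + 56/3) = -148*47/3 = -6956/3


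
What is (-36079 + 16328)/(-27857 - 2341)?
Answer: 19751/30198 ≈ 0.65405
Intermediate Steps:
(-36079 + 16328)/(-27857 - 2341) = -19751/(-30198) = -19751*(-1/30198) = 19751/30198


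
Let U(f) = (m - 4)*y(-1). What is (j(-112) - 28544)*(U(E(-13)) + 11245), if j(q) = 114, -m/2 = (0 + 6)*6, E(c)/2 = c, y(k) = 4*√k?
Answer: -319695350 + 8642720*I ≈ -3.197e+8 + 8.6427e+6*I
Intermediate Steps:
E(c) = 2*c
m = -72 (m = -2*(0 + 6)*6 = -12*6 = -2*36 = -72)
U(f) = -304*I (U(f) = (-72 - 4)*(4*√(-1)) = -304*I)
(j(-112) - 28544)*(U(E(-13)) + 11245) = (114 - 28544)*(-304*I + 11245) = -28430*(11245 - 304*I) = -319695350 + 8642720*I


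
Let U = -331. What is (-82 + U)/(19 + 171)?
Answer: -413/190 ≈ -2.1737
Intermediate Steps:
(-82 + U)/(19 + 171) = (-82 - 331)/(19 + 171) = -413/190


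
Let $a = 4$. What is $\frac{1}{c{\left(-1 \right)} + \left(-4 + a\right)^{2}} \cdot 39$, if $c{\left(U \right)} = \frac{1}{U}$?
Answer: $-39$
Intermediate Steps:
$\frac{1}{c{\left(-1 \right)} + \left(-4 + a\right)^{2}} \cdot 39 = \frac{1}{\frac{1}{-1} + \left(-4 + 4\right)^{2}} \cdot 39 = \frac{1}{-1 + 0^{2}} \cdot 39 = \frac{1}{-1 + 0} \cdot 39 = \frac{1}{-1} \cdot 39 = \left(-1\right) 39 = -39$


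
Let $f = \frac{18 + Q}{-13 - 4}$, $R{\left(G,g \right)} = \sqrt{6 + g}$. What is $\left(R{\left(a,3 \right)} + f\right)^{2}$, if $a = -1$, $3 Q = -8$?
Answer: $\frac{11449}{2601} \approx 4.4018$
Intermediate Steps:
$Q = - \frac{8}{3}$ ($Q = \frac{1}{3} \left(-8\right) = - \frac{8}{3} \approx -2.6667$)
$f = - \frac{46}{51}$ ($f = \frac{18 - \frac{8}{3}}{-13 - 4} = \frac{46}{3 \left(-17\right)} = \frac{46}{3} \left(- \frac{1}{17}\right) = - \frac{46}{51} \approx -0.90196$)
$\left(R{\left(a,3 \right)} + f\right)^{2} = \left(\sqrt{6 + 3} - \frac{46}{51}\right)^{2} = \left(\sqrt{9} - \frac{46}{51}\right)^{2} = \left(3 - \frac{46}{51}\right)^{2} = \left(\frac{107}{51}\right)^{2} = \frac{11449}{2601}$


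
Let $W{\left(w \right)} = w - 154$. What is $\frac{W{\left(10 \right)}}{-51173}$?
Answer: $\frac{144}{51173} \approx 0.002814$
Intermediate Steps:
$W{\left(w \right)} = -154 + w$
$\frac{W{\left(10 \right)}}{-51173} = \frac{-154 + 10}{-51173} = \left(-144\right) \left(- \frac{1}{51173}\right) = \frac{144}{51173}$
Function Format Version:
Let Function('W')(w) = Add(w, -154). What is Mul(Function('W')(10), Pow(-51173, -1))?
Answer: Rational(144, 51173) ≈ 0.0028140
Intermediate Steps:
Function('W')(w) = Add(-154, w)
Mul(Function('W')(10), Pow(-51173, -1)) = Mul(Add(-154, 10), Pow(-51173, -1)) = Mul(-144, Rational(-1, 51173)) = Rational(144, 51173)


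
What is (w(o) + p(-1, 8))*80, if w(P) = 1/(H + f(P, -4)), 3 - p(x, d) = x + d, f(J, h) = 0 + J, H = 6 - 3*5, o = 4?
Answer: -336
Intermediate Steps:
H = -9 (H = 6 - 15 = -9)
f(J, h) = J
p(x, d) = 3 - d - x (p(x, d) = 3 - (x + d) = 3 - (d + x) = 3 + (-d - x) = 3 - d - x)
w(P) = 1/(-9 + P)
(w(o) + p(-1, 8))*80 = (1/(-9 + 4) + (3 - 1*8 - 1*(-1)))*80 = (1/(-5) + (3 - 8 + 1))*80 = (-1/5 - 4)*80 = -21/5*80 = -336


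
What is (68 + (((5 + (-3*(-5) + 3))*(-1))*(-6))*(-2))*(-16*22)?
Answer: 73216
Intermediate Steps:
(68 + (((5 + (-3*(-5) + 3))*(-1))*(-6))*(-2))*(-16*22) = (68 + (((5 + (15 + 3))*(-1))*(-6))*(-2))*(-352) = (68 + (((5 + 18)*(-1))*(-6))*(-2))*(-352) = (68 + ((23*(-1))*(-6))*(-2))*(-352) = (68 - 23*(-6)*(-2))*(-352) = (68 + 138*(-2))*(-352) = (68 - 276)*(-352) = -208*(-352) = 73216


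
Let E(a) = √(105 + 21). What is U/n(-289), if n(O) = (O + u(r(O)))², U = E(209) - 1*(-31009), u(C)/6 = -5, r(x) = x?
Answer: 2819/9251 + 3*√14/101761 ≈ 0.30483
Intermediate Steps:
E(a) = 3*√14 (E(a) = √126 = 3*√14)
u(C) = -30 (u(C) = 6*(-5) = -30)
U = 31009 + 3*√14 (U = 3*√14 - 1*(-31009) = 3*√14 + 31009 = 31009 + 3*√14 ≈ 31020.)
n(O) = (-30 + O)² (n(O) = (O - 30)² = (-30 + O)²)
U/n(-289) = (31009 + 3*√14)/((-30 - 289)²) = (31009 + 3*√14)/((-319)²) = (31009 + 3*√14)/101761 = (31009 + 3*√14)*(1/101761) = 2819/9251 + 3*√14/101761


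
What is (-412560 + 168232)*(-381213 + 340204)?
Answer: 10019646952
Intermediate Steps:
(-412560 + 168232)*(-381213 + 340204) = -244328*(-41009) = 10019646952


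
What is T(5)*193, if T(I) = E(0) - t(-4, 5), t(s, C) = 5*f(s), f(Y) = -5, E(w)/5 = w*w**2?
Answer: 4825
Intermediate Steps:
E(w) = 5*w**3 (E(w) = 5*(w*w**2) = 5*w**3)
t(s, C) = -25 (t(s, C) = 5*(-5) = -25)
T(I) = 25 (T(I) = 5*0**3 - 1*(-25) = 5*0 + 25 = 0 + 25 = 25)
T(5)*193 = 25*193 = 4825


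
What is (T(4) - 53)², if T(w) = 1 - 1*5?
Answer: 3249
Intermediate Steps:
T(w) = -4 (T(w) = 1 - 5 = -4)
(T(4) - 53)² = (-4 - 53)² = (-57)² = 3249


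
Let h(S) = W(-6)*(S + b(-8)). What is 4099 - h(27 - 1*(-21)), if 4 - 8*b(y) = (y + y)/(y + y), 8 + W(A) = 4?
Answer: 8585/2 ≈ 4292.5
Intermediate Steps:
W(A) = -4 (W(A) = -8 + 4 = -4)
b(y) = 3/8 (b(y) = ½ - (y + y)/(8*(y + y)) = ½ - 2*y/(8*(2*y)) = ½ - 2*y*1/(2*y)/8 = ½ - ⅛*1 = ½ - ⅛ = 3/8)
h(S) = -3/2 - 4*S (h(S) = -4*(S + 3/8) = -4*(3/8 + S) = -3/2 - 4*S)
4099 - h(27 - 1*(-21)) = 4099 - (-3/2 - 4*(27 - 1*(-21))) = 4099 - (-3/2 - 4*(27 + 21)) = 4099 - (-3/2 - 4*48) = 4099 - (-3/2 - 192) = 4099 - 1*(-387/2) = 4099 + 387/2 = 8585/2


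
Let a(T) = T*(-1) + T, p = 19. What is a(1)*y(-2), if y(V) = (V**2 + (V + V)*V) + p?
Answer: 0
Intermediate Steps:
a(T) = 0 (a(T) = -T + T = 0)
y(V) = 19 + 3*V**2 (y(V) = (V**2 + (V + V)*V) + 19 = (V**2 + (2*V)*V) + 19 = (V**2 + 2*V**2) + 19 = 3*V**2 + 19 = 19 + 3*V**2)
a(1)*y(-2) = 0*(19 + 3*(-2)**2) = 0*(19 + 3*4) = 0*(19 + 12) = 0*31 = 0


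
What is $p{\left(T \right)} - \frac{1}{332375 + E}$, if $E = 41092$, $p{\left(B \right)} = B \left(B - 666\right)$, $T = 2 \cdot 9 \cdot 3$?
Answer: $- \frac{12342337417}{373467} \approx -33048.0$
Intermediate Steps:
$T = 54$ ($T = 18 \cdot 3 = 54$)
$p{\left(B \right)} = B \left(-666 + B\right)$
$p{\left(T \right)} - \frac{1}{332375 + E} = 54 \left(-666 + 54\right) - \frac{1}{332375 + 41092} = 54 \left(-612\right) - \frac{1}{373467} = -33048 - \frac{1}{373467} = - \frac{12342337417}{373467}$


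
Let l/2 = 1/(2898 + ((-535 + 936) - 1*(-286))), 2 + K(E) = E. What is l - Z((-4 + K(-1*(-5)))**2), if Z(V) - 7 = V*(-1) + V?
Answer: -25093/3585 ≈ -6.9994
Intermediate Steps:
K(E) = -2 + E
Z(V) = 7 (Z(V) = 7 + (V*(-1) + V) = 7 + (-V + V) = 7 + 0 = 7)
l = 2/3585 (l = 2/(2898 + ((-535 + 936) - 1*(-286))) = 2/(2898 + (401 + 286)) = 2/(2898 + 687) = 2/3585 ≈ 0.00055788)
l - Z((-4 + K(-1*(-5)))**2) = 2/3585 - 1*7 = 2/3585 - 7 = -25093/3585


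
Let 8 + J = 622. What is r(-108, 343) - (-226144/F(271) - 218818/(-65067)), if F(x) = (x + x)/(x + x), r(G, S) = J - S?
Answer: 14731925987/65067 ≈ 2.2641e+5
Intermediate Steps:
J = 614 (J = -8 + 622 = 614)
r(G, S) = 614 - S
F(x) = 1 (F(x) = (2*x)/((2*x)) = (2*x)*(1/(2*x)) = 1)
r(-108, 343) - (-226144/F(271) - 218818/(-65067)) = (614 - 1*343) - (-226144/1 - 218818/(-65067)) = (614 - 343) - (-226144*1 - 218818*(-1/65067)) = 271 - (-226144 + 218818/65067) = 271 - 1*(-14714292830/65067) = 271 + 14714292830/65067 = 14731925987/65067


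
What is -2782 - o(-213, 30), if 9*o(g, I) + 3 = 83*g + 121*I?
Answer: -3662/3 ≈ -1220.7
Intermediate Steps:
o(g, I) = -⅓ + 83*g/9 + 121*I/9 (o(g, I) = -⅓ + (83*g + 121*I)/9 = -⅓ + (83*g/9 + 121*I/9) = -⅓ + 83*g/9 + 121*I/9)
-2782 - o(-213, 30) = -2782 - (-⅓ + (83/9)*(-213) + (121/9)*30) = -2782 - (-⅓ - 5893/3 + 1210/3) = -2782 - 1*(-4684/3) = -2782 + 4684/3 = -3662/3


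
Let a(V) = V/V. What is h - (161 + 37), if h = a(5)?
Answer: -197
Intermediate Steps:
a(V) = 1
h = 1
h - (161 + 37) = 1 - (161 + 37) = 1 - 1*198 = 1 - 198 = -197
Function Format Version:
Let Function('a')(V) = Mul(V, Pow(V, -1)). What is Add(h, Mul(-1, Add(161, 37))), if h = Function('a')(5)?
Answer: -197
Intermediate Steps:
Function('a')(V) = 1
h = 1
Add(h, Mul(-1, Add(161, 37))) = Add(1, Mul(-1, Add(161, 37))) = Add(1, Mul(-1, 198)) = Add(1, -198) = -197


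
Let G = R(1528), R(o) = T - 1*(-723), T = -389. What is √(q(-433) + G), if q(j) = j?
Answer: 3*I*√11 ≈ 9.9499*I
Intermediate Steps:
R(o) = 334 (R(o) = -389 - 1*(-723) = -389 + 723 = 334)
G = 334
√(q(-433) + G) = √(-433 + 334) = √(-99) = 3*I*√11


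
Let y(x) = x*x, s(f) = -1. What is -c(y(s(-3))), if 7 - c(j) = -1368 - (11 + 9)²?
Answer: -1775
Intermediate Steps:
y(x) = x²
c(j) = 1775 (c(j) = 7 - (-1368 - (11 + 9)²) = 7 - (-1368 - 1*20²) = 7 - (-1368 - 1*400) = 7 - (-1368 - 400) = 7 - 1*(-1768) = 7 + 1768 = 1775)
-c(y(s(-3))) = -1*1775 = -1775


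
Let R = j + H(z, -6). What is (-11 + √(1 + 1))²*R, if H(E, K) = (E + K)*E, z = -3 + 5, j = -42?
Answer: -6150 + 1100*√2 ≈ -4594.4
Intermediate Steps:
z = 2
H(E, K) = E*(E + K)
R = -50 (R = -42 + 2*(2 - 6) = -42 + 2*(-4) = -42 - 8 = -50)
(-11 + √(1 + 1))²*R = (-11 + √(1 + 1))²*(-50) = (-11 + √2)²*(-50) = -50*(-11 + √2)²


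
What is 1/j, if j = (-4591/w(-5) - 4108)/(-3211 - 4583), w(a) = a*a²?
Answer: 974250/508909 ≈ 1.9144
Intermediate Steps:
w(a) = a³
j = 508909/974250 (j = (-4591/((-5)³) - 4108)/(-3211 - 4583) = (-4591/(-125) - 4108)/(-7794) = (-4591*(-1/125) - 4108)*(-1/7794) = (4591/125 - 4108)*(-1/7794) = -508909/125*(-1/7794) = 508909/974250 ≈ 0.52236)
1/j = 1/(508909/974250) = 974250/508909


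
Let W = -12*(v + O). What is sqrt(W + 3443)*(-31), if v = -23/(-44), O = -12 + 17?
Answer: -62*sqrt(102146)/11 ≈ -1801.4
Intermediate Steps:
O = 5
v = 23/44 (v = -23*(-1/44) = 23/44 ≈ 0.52273)
W = -729/11 (W = -12*(23/44 + 5) = -12*243/44 = -729/11 ≈ -66.273)
sqrt(W + 3443)*(-31) = sqrt(-729/11 + 3443)*(-31) = sqrt(37144/11)*(-31) = (2*sqrt(102146)/11)*(-31) = -62*sqrt(102146)/11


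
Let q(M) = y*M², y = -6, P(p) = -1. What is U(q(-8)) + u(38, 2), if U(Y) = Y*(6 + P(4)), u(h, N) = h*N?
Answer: -1844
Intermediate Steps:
u(h, N) = N*h
q(M) = -6*M²
U(Y) = 5*Y (U(Y) = Y*(6 - 1) = Y*5 = 5*Y)
U(q(-8)) + u(38, 2) = 5*(-6*(-8)²) + 2*38 = 5*(-6*64) + 76 = 5*(-384) + 76 = -1920 + 76 = -1844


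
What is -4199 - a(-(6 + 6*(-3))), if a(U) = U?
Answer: -4211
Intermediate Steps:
-4199 - a(-(6 + 6*(-3))) = -4199 - (-1)*(6 + 6*(-3)) = -4199 - (-1)*(6 - 18) = -4199 - (-1)*(-12) = -4199 - 1*12 = -4199 - 12 = -4211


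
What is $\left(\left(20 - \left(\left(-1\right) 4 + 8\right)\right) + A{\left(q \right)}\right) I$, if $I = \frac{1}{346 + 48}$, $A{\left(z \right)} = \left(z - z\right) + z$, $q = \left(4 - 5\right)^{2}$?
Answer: $\frac{17}{394} \approx 0.043147$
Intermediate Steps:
$q = 1$ ($q = \left(-1\right)^{2} = 1$)
$A{\left(z \right)} = z$ ($A{\left(z \right)} = 0 + z = z$)
$I = \frac{1}{394} \approx 0.0025381$
$\left(\left(20 - \left(\left(-1\right) 4 + 8\right)\right) + A{\left(q \right)}\right) I = \left(\left(20 - \left(\left(-1\right) 4 + 8\right)\right) + 1\right) \frac{1}{394} = \left(\left(20 - \left(-4 + 8\right)\right) + 1\right) \frac{1}{394} = \left(\left(20 - 4\right) + 1\right) \frac{1}{394} = \left(16 + 1\right) \frac{1}{394} = 17 \cdot \frac{1}{394} = \frac{17}{394}$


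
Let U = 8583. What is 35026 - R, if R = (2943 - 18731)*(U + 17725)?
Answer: 415385730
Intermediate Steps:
R = -415350704 (R = (2943 - 18731)*(8583 + 17725) = -15788*26308 = -415350704)
35026 - R = 35026 - 1*(-415350704) = 35026 + 415350704 = 415385730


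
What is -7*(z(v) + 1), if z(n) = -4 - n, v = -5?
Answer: -14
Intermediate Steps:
-7*(z(v) + 1) = -7*((-4 - 1*(-5)) + 1) = -7*((-4 + 5) + 1) = -7*(1 + 1) = -7*2 = -14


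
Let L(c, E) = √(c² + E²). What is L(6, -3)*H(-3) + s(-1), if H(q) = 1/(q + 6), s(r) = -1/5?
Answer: -⅕ + √5 ≈ 2.0361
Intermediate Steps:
s(r) = -⅕ (s(r) = -1*⅕ = -⅕)
L(c, E) = √(E² + c²)
H(q) = 1/(6 + q)
L(6, -3)*H(-3) + s(-1) = √((-3)² + 6²)/(6 - 3) - ⅕ = √(9 + 36)/3 - ⅕ = √45*(⅓) - ⅕ = (3*√5)*(⅓) - ⅕ = √5 - ⅕ = -⅕ + √5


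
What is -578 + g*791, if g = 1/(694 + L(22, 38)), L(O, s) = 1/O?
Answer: -8808080/15269 ≈ -576.86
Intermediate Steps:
g = 22/15269 (g = 1/(694 + 1/22) = 1/(15269/22) = 22/15269 ≈ 0.0014408)
-578 + g*791 = -578 + (22/15269)*791 = -578 + 17402/15269 = -8808080/15269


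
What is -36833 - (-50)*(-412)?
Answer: -57433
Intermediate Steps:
-36833 - (-50)*(-412) = -36833 - 1*20600 = -36833 - 20600 = -57433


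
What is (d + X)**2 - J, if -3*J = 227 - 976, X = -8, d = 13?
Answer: -674/3 ≈ -224.67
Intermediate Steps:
J = 749/3 (J = -(227 - 976)/3 = -1/3*(-749) = 749/3 ≈ 249.67)
(d + X)**2 - J = (13 - 8)**2 - 1*749/3 = 5**2 - 749/3 = 25 - 749/3 = -674/3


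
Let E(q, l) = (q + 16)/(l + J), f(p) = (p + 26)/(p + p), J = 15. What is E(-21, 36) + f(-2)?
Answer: -311/51 ≈ -6.0980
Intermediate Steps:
f(p) = (26 + p)/(2*p) (f(p) = (26 + p)/((2*p)) = (26 + p)*(1/(2*p)) = (26 + p)/(2*p))
E(q, l) = (16 + q)/(15 + l) (E(q, l) = (q + 16)/(l + 15) = (16 + q)/(15 + l))
E(-21, 36) + f(-2) = (16 - 21)/(15 + 36) + (1/2)*(26 - 2)/(-2) = -5/51 + (1/2)*(-1/2)*24 = (1/51)*(-5) - 6 = -5/51 - 6 = -311/51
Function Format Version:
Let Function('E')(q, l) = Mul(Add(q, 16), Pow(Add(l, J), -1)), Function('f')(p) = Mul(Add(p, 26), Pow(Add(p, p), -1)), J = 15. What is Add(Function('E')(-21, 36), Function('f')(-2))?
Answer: Rational(-311, 51) ≈ -6.0980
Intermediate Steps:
Function('f')(p) = Mul(Rational(1, 2), Pow(p, -1), Add(26, p)) (Function('f')(p) = Mul(Add(26, p), Pow(Mul(2, p), -1)) = Mul(Add(26, p), Mul(Rational(1, 2), Pow(p, -1))) = Mul(Rational(1, 2), Pow(p, -1), Add(26, p)))
Function('E')(q, l) = Mul(Pow(Add(15, l), -1), Add(16, q)) (Function('E')(q, l) = Mul(Add(q, 16), Pow(Add(l, 15), -1)) = Mul(Add(16, q), Pow(Add(15, l), -1)) = Mul(Pow(Add(15, l), -1), Add(16, q)))
Add(Function('E')(-21, 36), Function('f')(-2)) = Add(Mul(Pow(Add(15, 36), -1), Add(16, -21)), Mul(Rational(1, 2), Pow(-2, -1), Add(26, -2))) = Add(Mul(Pow(51, -1), -5), Mul(Rational(1, 2), Rational(-1, 2), 24)) = Add(Mul(Rational(1, 51), -5), -6) = Add(Rational(-5, 51), -6) = Rational(-311, 51)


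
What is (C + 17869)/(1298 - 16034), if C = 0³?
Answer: -17869/14736 ≈ -1.2126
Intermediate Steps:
C = 0
(C + 17869)/(1298 - 16034) = (0 + 17869)/(1298 - 16034) = 17869/(-14736) = 17869*(-1/14736) = -17869/14736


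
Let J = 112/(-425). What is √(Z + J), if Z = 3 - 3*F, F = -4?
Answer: √106471/85 ≈ 3.8388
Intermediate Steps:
J = -112/425 (J = 112*(-1/425) = -112/425 ≈ -0.26353)
Z = 15 (Z = 3 - 3*(-4) = 3 + 12 = 15)
√(Z + J) = √(15 - 112/425) = √(6263/425) = √106471/85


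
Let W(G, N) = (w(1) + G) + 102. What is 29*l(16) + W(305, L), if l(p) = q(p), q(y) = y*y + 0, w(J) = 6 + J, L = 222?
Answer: 7838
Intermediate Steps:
q(y) = y² (q(y) = y² + 0 = y²)
l(p) = p²
W(G, N) = 109 + G (W(G, N) = ((6 + 1) + G) + 102 = (7 + G) + 102 = 109 + G)
29*l(16) + W(305, L) = 29*16² + (109 + 305) = 29*256 + 414 = 7424 + 414 = 7838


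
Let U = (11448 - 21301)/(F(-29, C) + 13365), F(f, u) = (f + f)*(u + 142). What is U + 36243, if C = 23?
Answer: 137532332/3795 ≈ 36240.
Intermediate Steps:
F(f, u) = 2*f*(142 + u) (F(f, u) = (2*f)*(142 + u) = 2*f*(142 + u))
U = -9853/3795 (U = (11448 - 21301)/(2*(-29)*(142 + 23) + 13365) = -9853/(2*(-29)*165 + 13365) = -9853/(-9570 + 13365) = -9853/3795 ≈ -2.5963)
U + 36243 = -9853/3795 + 36243 = 137532332/3795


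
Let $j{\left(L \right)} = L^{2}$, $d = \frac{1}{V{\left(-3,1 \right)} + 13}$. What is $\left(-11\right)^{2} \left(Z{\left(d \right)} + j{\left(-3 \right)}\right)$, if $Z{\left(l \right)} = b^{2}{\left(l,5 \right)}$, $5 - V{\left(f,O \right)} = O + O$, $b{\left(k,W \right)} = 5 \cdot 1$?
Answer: $4114$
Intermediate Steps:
$b{\left(k,W \right)} = 5$
$V{\left(f,O \right)} = 5 - 2 O$ ($V{\left(f,O \right)} = 5 - \left(O + O\right) = 5 - 2 O$)
$d = \frac{1}{16}$ ($d = \frac{1}{\left(5 - 2\right) + 13} = \frac{1}{3 + 13} = \frac{1}{16} \approx 0.0625$)
$Z{\left(l \right)} = 25$ ($Z{\left(l \right)} = 5^{2} = 25$)
$\left(-11\right)^{2} \left(Z{\left(d \right)} + j{\left(-3 \right)}\right) = \left(-11\right)^{2} \left(25 + \left(-3\right)^{2}\right) = 121 \left(25 + 9\right) = 121 \cdot 34 = 4114$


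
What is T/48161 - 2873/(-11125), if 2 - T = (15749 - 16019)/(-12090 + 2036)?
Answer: 695679010806/2693421985375 ≈ 0.25829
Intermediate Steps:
T = 9919/5027 (T = 2 - (15749 - 16019)/(-12090 + 2036) = 2 - (-270)/(-10054) = 2 - (-270)*(-1)/10054 = 2 - 1*135/5027 = 2 - 135/5027 = 9919/5027 ≈ 1.9731)
T/48161 - 2873/(-11125) = (9919/5027)/48161 - 2873/(-11125) = (9919/5027)*(1/48161) - 2873*(-1/11125) = 9919/242105347 + 2873/11125 = 695679010806/2693421985375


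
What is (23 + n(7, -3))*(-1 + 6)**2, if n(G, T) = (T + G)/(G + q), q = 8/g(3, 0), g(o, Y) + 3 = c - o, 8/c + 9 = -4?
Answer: 147475/249 ≈ 592.27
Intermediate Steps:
c = -8/13 (c = 8/(-9 - 4) = 8/(-13) = 8*(-1/13) = -8/13 ≈ -0.61539)
g(o, Y) = -47/13 - o (g(o, Y) = -3 + (-8/13 - o) = -47/13 - o)
q = -52/43 (q = 8/(-47/13 - 1*3) = 8/(-47/13 - 3) = 8/(-86/13) = 8*(-13/86) = -52/43 ≈ -1.2093)
n(G, T) = (G + T)/(-52/43 + G) (n(G, T) = (T + G)/(G - 52/43) = (G + T)/(-52/43 + G))
(23 + n(7, -3))*(-1 + 6)**2 = (23 + 43*(7 - 3)/(-52 + 43*7))*(-1 + 6)**2 = (23 + 43*4/(-52 + 301))*5**2 = (23 + 43*4/249)*25 = (23 + 43*(1/249)*4)*25 = (23 + 172/249)*25 = (5899/249)*25 = 147475/249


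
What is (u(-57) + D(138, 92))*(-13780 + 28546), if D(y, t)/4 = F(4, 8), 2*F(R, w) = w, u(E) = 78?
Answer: 1388004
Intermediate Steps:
F(R, w) = w/2
D(y, t) = 16 (D(y, t) = 4*((1/2)*8) = 4*4 = 16)
(u(-57) + D(138, 92))*(-13780 + 28546) = (78 + 16)*(-13780 + 28546) = 94*14766 = 1388004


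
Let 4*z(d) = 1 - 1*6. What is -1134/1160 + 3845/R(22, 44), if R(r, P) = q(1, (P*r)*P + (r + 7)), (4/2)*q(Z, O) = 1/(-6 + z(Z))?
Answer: -32337017/580 ≈ -55754.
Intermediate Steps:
z(d) = -5/4 (z(d) = (1 - 1*6)/4 = (1 - 6)/4 = (¼)*(-5) = -5/4)
q(Z, O) = -2/29 (q(Z, O) = 1/(2*(-6 - 5/4)) = 1/(2*(-29/4)) = (½)*(-4/29) = -2/29)
R(r, P) = -2/29
-1134/1160 + 3845/R(22, 44) = -1134/1160 + 3845/(-2/29) = -1134*1/1160 + 3845*(-29/2) = -567/580 - 111505/2 = -32337017/580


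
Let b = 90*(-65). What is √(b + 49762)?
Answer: 2*√10978 ≈ 209.55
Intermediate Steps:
b = -5850
√(b + 49762) = √(-5850 + 49762) = √43912 = 2*√10978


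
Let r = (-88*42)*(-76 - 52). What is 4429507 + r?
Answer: 4902595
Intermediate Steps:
r = 473088 (r = -3696*(-128) = 473088)
4429507 + r = 4429507 + 473088 = 4902595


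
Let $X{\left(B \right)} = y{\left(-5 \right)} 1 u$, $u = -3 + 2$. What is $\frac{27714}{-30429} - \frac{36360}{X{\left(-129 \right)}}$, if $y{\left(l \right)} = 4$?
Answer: $\frac{92190632}{10143} \approx 9089.1$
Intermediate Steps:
$u = -1$
$X{\left(B \right)} = -4$ ($X{\left(B \right)} = 4 \cdot 1 \left(-1\right) = 4 \left(-1\right) = -4$)
$\frac{27714}{-30429} - \frac{36360}{X{\left(-129 \right)}} = \frac{27714}{-30429} - \frac{36360}{-4} = 27714 \left(- \frac{1}{30429}\right) - -9090 = - \frac{9238}{10143} + 9090 = \frac{92190632}{10143}$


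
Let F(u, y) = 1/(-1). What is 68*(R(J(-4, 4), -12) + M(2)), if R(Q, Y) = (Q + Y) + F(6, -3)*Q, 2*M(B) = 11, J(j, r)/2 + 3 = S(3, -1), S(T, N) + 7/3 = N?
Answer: -442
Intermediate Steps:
S(T, N) = -7/3 + N
F(u, y) = -1 (F(u, y) = 1*(-1) = -1)
J(j, r) = -38/3 (J(j, r) = -6 + 2*(-7/3 - 1) = -6 + 2*(-10/3) = -6 - 20/3 = -38/3)
M(B) = 11/2 (M(B) = (½)*11 = 11/2)
R(Q, Y) = Y (R(Q, Y) = (Q + Y) - Q = Y)
68*(R(J(-4, 4), -12) + M(2)) = 68*(-12 + 11/2) = 68*(-13/2) = -442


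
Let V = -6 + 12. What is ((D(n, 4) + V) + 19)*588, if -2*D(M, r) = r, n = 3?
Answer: 13524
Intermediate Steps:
D(M, r) = -r/2
V = 6
((D(n, 4) + V) + 19)*588 = ((-½*4 + 6) + 19)*588 = ((-2 + 6) + 19)*588 = (4 + 19)*588 = 23*588 = 13524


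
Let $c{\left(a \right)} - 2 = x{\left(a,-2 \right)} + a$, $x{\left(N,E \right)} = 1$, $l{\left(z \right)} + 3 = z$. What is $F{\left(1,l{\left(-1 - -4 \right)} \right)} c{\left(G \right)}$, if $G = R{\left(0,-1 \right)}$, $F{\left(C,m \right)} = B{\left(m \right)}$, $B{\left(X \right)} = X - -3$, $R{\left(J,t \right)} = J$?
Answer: $9$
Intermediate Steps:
$l{\left(z \right)} = -3 + z$
$B{\left(X \right)} = 3 + X$ ($B{\left(X \right)} = X + 3 = 3 + X$)
$F{\left(C,m \right)} = 3 + m$
$G = 0$
$c{\left(a \right)} = 3 + a$ ($c{\left(a \right)} = 2 + \left(1 + a\right) = 3 + a$)
$F{\left(1,l{\left(-1 - -4 \right)} \right)} c{\left(G \right)} = \left(3 - 0\right) \left(3 + 0\right) = \left(3 + \left(-3 + \left(-1 + 4\right)\right)\right) 3 = \left(3 + \left(-3 + 3\right)\right) 3 = \left(3 + 0\right) 3 = 3 \cdot 3 = 9$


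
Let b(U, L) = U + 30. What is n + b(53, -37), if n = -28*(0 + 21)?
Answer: -505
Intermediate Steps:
b(U, L) = 30 + U
n = -588 (n = -28*21 = -588)
n + b(53, -37) = -588 + (30 + 53) = -588 + 83 = -505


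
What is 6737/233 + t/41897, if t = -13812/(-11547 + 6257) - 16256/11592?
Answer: 47034456856249/1626691036635 ≈ 28.914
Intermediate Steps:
t = 201398/166635 (t = -13812/(-5290) - 16256*1/11592 = -13812*(-1/5290) - 2032/1449 = 6906/2645 - 2032/1449 = 201398/166635 ≈ 1.2086)
6737/233 + t/41897 = 6737/233 + (201398/166635)/41897 = 6737*(1/233) + (201398/166635)*(1/41897) = 6737/233 + 201398/6981506595 = 47034456856249/1626691036635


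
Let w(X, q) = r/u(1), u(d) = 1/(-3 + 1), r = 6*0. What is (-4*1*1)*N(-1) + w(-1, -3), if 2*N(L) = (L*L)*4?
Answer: -8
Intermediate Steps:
r = 0
u(d) = -½ (u(d) = 1/(-2) = -½)
N(L) = 2*L² (N(L) = ((L*L)*4)/2 = (L²*4)/2 = (4*L²)/2 = 2*L²)
w(X, q) = 0 (w(X, q) = 0/(-½) = 0*(-2) = 0)
(-4*1*1)*N(-1) + w(-1, -3) = (-4*1*1)*(2*(-1)²) + 0 = (-4*1)*(2*1) + 0 = -4*2 + 0 = -8 + 0 = -8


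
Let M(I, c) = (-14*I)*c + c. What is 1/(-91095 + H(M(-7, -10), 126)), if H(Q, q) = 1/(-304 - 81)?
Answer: -385/35071576 ≈ -1.0978e-5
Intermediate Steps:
M(I, c) = c - 14*I*c (M(I, c) = -14*I*c + c = c - 14*I*c)
H(Q, q) = -1/385 (H(Q, q) = 1/(-385) = -1/385)
1/(-91095 + H(M(-7, -10), 126)) = 1/(-91095 - 1/385) = 1/(-35071576/385) = -385/35071576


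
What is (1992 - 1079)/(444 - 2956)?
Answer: -913/2512 ≈ -0.36346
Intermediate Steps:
(1992 - 1079)/(444 - 2956) = 913/(-2512) = 913*(-1/2512) = -913/2512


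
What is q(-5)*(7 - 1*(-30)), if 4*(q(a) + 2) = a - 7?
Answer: -185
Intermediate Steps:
q(a) = -15/4 + a/4 (q(a) = -2 + (a - 7)/4 = -2 + (-7 + a)/4 = -2 + (-7/4 + a/4) = -15/4 + a/4)
q(-5)*(7 - 1*(-30)) = (-15/4 + (1/4)*(-5))*(7 - 1*(-30)) = (-15/4 - 5/4)*(7 + 30) = -5*37 = -185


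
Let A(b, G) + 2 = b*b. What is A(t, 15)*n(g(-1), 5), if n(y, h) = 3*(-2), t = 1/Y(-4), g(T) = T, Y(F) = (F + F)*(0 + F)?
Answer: 6141/512 ≈ 11.994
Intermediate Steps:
Y(F) = 2*F² (Y(F) = (2*F)*F = 2*F²)
t = 1/32 (t = 1/(2*(-4)²) = 1/(2*16) = 1/32 ≈ 0.031250)
A(b, G) = -2 + b² (A(b, G) = -2 + b*b = -2 + b²)
n(y, h) = -6
A(t, 15)*n(g(-1), 5) = (-2 + (1/32)²)*(-6) = (-2 + 1/1024)*(-6) = -2047/1024*(-6) = 6141/512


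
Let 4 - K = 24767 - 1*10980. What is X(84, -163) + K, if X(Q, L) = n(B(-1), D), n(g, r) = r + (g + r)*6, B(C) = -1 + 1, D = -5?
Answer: -13818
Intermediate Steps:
B(C) = 0
n(g, r) = 6*g + 7*r (n(g, r) = r + (6*g + 6*r) = 6*g + 7*r)
X(Q, L) = -35 (X(Q, L) = 6*0 + 7*(-5) = 0 - 35 = -35)
K = -13783 (K = 4 - (24767 - 1*10980) = 4 - (24767 - 10980) = 4 - 1*13787 = 4 - 13787 = -13783)
X(84, -163) + K = -35 - 13783 = -13818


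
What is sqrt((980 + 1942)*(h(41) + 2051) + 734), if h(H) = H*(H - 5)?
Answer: 2*sqrt(2576657) ≈ 3210.4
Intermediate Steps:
h(H) = H*(-5 + H)
sqrt((980 + 1942)*(h(41) + 2051) + 734) = sqrt((980 + 1942)*(41*(-5 + 41) + 2051) + 734) = sqrt(2922*(41*36 + 2051) + 734) = sqrt(2922*(1476 + 2051) + 734) = sqrt(2922*3527 + 734) = sqrt(10305894 + 734) = sqrt(10306628) = 2*sqrt(2576657)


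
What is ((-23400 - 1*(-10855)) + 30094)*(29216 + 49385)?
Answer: 1379368949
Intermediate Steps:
((-23400 - 1*(-10855)) + 30094)*(29216 + 49385) = ((-23400 + 10855) + 30094)*78601 = (-12545 + 30094)*78601 = 17549*78601 = 1379368949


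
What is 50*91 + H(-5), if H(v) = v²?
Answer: 4575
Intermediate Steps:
50*91 + H(-5) = 50*91 + (-5)² = 4550 + 25 = 4575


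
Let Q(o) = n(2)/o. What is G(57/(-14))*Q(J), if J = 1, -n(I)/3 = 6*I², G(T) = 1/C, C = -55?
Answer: 72/55 ≈ 1.3091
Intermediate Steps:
G(T) = -1/55 (G(T) = 1/(-55) = -1/55)
n(I) = -18*I²
Q(o) = -72/o (Q(o) = (-18*2²)/o = (-18*4)/o = -72/o)
G(57/(-14))*Q(J) = -(-72)/(55*1) = -(-72)/55 = -1/55*(-72) = 72/55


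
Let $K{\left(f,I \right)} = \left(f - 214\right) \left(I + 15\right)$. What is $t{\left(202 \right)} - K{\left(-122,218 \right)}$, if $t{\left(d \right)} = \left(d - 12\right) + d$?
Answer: $78680$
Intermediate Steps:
$K{\left(f,I \right)} = \left(-214 + f\right) \left(15 + I\right)$
$t{\left(d \right)} = -12 + 2 d$ ($t{\left(d \right)} = \left(-12 + d\right) + d = -12 + 2 d$)
$t{\left(202 \right)} - K{\left(-122,218 \right)} = \left(-12 + 2 \cdot 202\right) - \left(-3210 - 46652 + 15 \left(-122\right) + 218 \left(-122\right)\right) = \left(-12 + 404\right) - \left(-3210 - 46652 - 1830 - 26596\right) = 392 - -78288 = 392 + 78288 = 78680$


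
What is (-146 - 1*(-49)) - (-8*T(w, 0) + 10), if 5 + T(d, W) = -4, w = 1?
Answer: -179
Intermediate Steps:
T(d, W) = -9 (T(d, W) = -5 - 4 = -9)
(-146 - 1*(-49)) - (-8*T(w, 0) + 10) = (-146 - 1*(-49)) - (-8*(-9) + 10) = (-146 + 49) - (72 + 10) = -97 - 1*82 = -97 - 82 = -179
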